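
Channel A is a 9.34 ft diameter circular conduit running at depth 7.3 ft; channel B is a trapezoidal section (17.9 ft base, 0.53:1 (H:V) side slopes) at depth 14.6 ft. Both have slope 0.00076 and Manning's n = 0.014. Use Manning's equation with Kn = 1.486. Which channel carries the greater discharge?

channel B

Channel A: For a circular section of diameter D = 9.34 ft at depth y = 7.3 ft, the central angle is θ = 2 arccos(1 − 2y/D) = 4.338 rad. Then A = (D²/8)(θ − sin θ) = 57.45 ft² and P = Dθ/2 = 20.26 ft. Hydraulic radius R = A/P = 57.45/20.26 = 2.836 ft. Q_A = (1.486/0.014)·57.45·2.836^(2/3)·√0.00076 = 336.8 ft³/s.
Channel B: With bottom width b = 17.9 ft and side slope z = 0.53: A = (b + zy)y = (17.9 + 0.53×14.6)×14.6 = 374.3 ft²; P = b + 2y√(1+z²) = 17.9 + 2×14.6×1.132 = 50.95 ft. Hydraulic radius R = A/P = 374.3/50.95 = 7.347 ft. Q_B = (1.486/0.014)·374.3·7.347^(2/3)·√0.00076 = 4139 ft³/s.
Q_A = 336.8 ft³/s vs Q_B = 4139 ft³/s, so channel B carries more.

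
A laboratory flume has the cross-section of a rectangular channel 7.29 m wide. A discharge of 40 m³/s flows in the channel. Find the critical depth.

y_c = 1.45 m

For a rectangular channel, critical depth y_c = (q²/g)^(1/3) where q = Q/b = 40/7.29 = 5.487 m²/s.
So y_c = (5.487²/9.81)^(1/3) = 1.45 m.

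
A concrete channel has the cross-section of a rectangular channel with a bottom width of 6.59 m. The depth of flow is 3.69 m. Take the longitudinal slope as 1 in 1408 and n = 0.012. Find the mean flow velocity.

Flow area A = b·y = 6.59 × 3.69 = 24.32 m². Wetted perimeter P = b + 2y = 6.59 + 2×3.69 = 13.97 m.
Hydraulic radius R = A/P = 24.32/13.97 = 1.741 m.
From Manning's equation, V = (1/n) R^(2/3) S^(1/2) = (1/0.012) × 1.741^(2/3) × 0.0007102^(1/2) = 3.21 m/s.

V = 3.21 m/s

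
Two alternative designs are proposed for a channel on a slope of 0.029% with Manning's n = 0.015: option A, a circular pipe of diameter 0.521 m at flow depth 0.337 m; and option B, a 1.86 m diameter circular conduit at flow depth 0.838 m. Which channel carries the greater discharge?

channel B

Channel A: For a circular section of diameter D = 0.521 m at depth y = 0.337 m, the central angle is θ = 2 arccos(1 − 2y/D) = 3.738 rad. Then A = (D²/8)(θ − sin θ) = 0.1459 m² and P = Dθ/2 = 0.9737 m. Hydraulic radius R = A/P = 0.1459/0.9737 = 0.1498 m. Q_A = (1/0.015)·0.1459·0.1498^(2/3)·√0.00029 = 0.04671 m³/s.
Channel B: For a circular section of diameter D = 1.86 m at depth y = 0.838 m, the central angle is θ = 2 arccos(1 − 2y/D) = 2.943 rad. Then A = (D²/8)(θ − sin θ) = 1.188 m² and P = Dθ/2 = 2.737 m. Hydraulic radius R = A/P = 1.188/2.737 = 0.4339 m. Q_B = (1/0.015)·1.188·0.4339^(2/3)·√0.00029 = 0.7728 m³/s.
Q_A = 0.04671 m³/s vs Q_B = 0.7728 m³/s, so channel B carries more.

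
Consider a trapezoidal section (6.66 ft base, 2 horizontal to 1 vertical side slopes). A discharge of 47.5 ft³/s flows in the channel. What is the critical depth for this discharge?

At critical depth, Q² T / (g A³) = 1, i.e. A³/T = Q²/g = 47.5²/32.2 = 70.07.
Trying y = 0.837 ft: A³/T = 33.91 — too small.
Trying y = 1.18 ft: A³/T = 106 — too large.
Trying y = 1.04 ft: A³/T = 69.41 — close enough.

y_c = 1.04 ft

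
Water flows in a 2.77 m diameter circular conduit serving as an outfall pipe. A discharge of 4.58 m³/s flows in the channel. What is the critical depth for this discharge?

At critical depth, Q² T / (g A³) = 1, i.e. A³/T = Q²/g = 4.58²/9.81 = 2.138.
At y = 0.757 m: A³/T = 0.9641 — short.
At y = 1.14 m: A³/T = 4.688 — over.
At y = 0.93 m: A³/T = 2.141 — matches.

y_c = 0.93 m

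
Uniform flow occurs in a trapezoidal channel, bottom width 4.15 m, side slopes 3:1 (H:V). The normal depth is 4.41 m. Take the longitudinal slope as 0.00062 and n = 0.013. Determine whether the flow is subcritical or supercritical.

With bottom width b = 4.15 m and side slope z = 3: A = (b + zy)y = (4.15 + 3×4.41)×4.41 = 76.65 m²; P = b + 2y√(1+z²) = 4.15 + 2×4.41×3.162 = 32.04 m.
Hydraulic radius R = A/P = 76.65/32.04 = 2.392 m.
V = (1/n) R^(2/3) √S = (1/0.013) × 2.392^(2/3) × √0.00062 = 3.426 m/s. Hydraulic depth D_h = A/T = 76.65/30.61 = 2.504 m.
Froude number Fr = V/√(g·D_h) = 3.426/√(9.81×2.504) = 0.691, which is less than 1, so the flow is subcritical.

subcritical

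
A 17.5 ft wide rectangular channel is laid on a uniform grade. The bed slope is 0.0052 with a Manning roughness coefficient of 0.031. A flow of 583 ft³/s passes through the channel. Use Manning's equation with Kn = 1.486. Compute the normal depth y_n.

y_n = 4.61 ft

Manning's equation rearranged: A R^(2/3) = nQ / (1.486·√S) = 0.031 × 583 / (1.486 × √0.0052) = 168.7.
Try y = 3.95 ft: A R^(2/3) = 134.7 — low.
Try y = 4.61 ft: A R^(2/3) = 168.5 — matches.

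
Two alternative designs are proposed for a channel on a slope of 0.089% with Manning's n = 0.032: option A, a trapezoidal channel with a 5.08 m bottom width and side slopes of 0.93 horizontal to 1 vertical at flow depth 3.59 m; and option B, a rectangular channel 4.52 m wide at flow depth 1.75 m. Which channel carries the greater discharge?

channel A

Channel A: With bottom width b = 5.08 m and side slope z = 0.93: A = (b + zy)y = (5.08 + 0.93×3.59)×3.59 = 30.22 m²; P = b + 2y√(1+z²) = 5.08 + 2×3.59×1.366 = 14.89 m. Hydraulic radius R = A/P = 30.22/14.89 = 2.03 m. Q_A = (1/0.032)·30.22·2.03^(2/3)·√0.00089 = 45.18 m³/s.
Channel B: Flow area A = b·y = 4.52 × 1.75 = 7.91 m². Wetted perimeter P = b + 2y = 4.52 + 2×1.75 = 8.02 m. Hydraulic radius R = A/P = 7.91/8.02 = 0.9863 m. Q_B = (1/0.032)·7.91·0.9863^(2/3)·√0.00089 = 7.307 m³/s.
Q_A = 45.18 m³/s vs Q_B = 7.307 m³/s, so channel A carries more.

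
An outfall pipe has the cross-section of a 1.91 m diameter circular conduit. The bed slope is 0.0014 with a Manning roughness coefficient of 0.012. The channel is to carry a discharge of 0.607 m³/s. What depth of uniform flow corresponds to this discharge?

y_n = 0.43 m

Manning's equation rearranged: A R^(2/3) = nQ / (1·√S) = 0.012 × 0.607 / (√0.0014) = 0.1947.
At y = 0.367 m: A R^(2/3) = 0.1413 — too small.
At y = 0.532 m: A R^(2/3) = 0.2967 — too large.
At y = 0.43 m: A R^(2/3) = 0.1946 — close enough.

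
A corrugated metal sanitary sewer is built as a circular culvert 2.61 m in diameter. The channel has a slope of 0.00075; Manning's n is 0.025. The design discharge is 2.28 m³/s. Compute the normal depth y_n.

y_n = 1.33 m

Manning's equation rearranged: A R^(2/3) = nQ / (1·√S) = 0.025 × 2.28 / (√0.00075) = 2.081.
Trying y = 1.63 m: A R^(2/3) = 2.872 — too large.
Trying y = 1.09 m: A R^(2/3) = 1.467 — too small.
Trying y = 1.33 m: A R^(2/3) = 2.078 — close enough.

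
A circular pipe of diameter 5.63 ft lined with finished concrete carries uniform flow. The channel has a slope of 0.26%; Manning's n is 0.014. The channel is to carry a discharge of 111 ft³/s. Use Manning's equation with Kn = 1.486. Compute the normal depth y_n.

Manning's equation rearranged: A R^(2/3) = nQ / (1.486·√S) = 0.014 × 111 / (1.486 × √0.0026) = 20.51.
Try y = 2.96 ft: A R^(2/3) = 17.01 — short.
Try y = 3.33 ft: A R^(2/3) = 20.55 — ≈ 20.51.

y_n = 3.33 ft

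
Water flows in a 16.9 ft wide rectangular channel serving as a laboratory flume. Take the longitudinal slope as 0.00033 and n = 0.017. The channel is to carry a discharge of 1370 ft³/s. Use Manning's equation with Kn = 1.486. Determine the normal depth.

Manning's equation rearranged: A R^(2/3) = nQ / (1.486·√S) = 0.017 × 1370 / (1.486 × √0.00033) = 862.8.
Trying y = 13.7 ft: A R^(2/3) = 697.3 — low.
Trying y = 16.3 ft: A R^(2/3) = 865.1 — ≈ 862.8.

y_n = 16.3 ft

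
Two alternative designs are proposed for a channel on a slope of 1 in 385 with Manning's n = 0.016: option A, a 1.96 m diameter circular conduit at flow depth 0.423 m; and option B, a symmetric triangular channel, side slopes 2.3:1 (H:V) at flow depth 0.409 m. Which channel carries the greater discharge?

channel A

Channel A: For a circular section of diameter D = 1.96 m at depth y = 0.423 m, the central angle is θ = 2 arccos(1 − 2y/D) = 1.933 rad. Then A = (D²/8)(θ − sin θ) = 0.4789 m² and P = Dθ/2 = 1.894 m. Hydraulic radius R = A/P = 0.4789/1.894 = 0.2529 m. Q_A = (1/0.016)·0.4789·0.2529^(2/3)·√0.002597 = 0.61 m³/s.
Channel B: For a triangular section with side slope z = 2.3: A = zy² = 2.3×0.409² = 0.3847 m²; P = 2y√(1+z²) = 2×0.409×2.508 = 2.052 m. Hydraulic radius R = A/P = 0.3847/2.052 = 0.1875 m. Q_B = (1/0.016)·0.3847·0.1875^(2/3)·√0.002597 = 0.4015 m³/s.
Q_A = 0.61 m³/s vs Q_B = 0.4015 m³/s, so channel A carries more.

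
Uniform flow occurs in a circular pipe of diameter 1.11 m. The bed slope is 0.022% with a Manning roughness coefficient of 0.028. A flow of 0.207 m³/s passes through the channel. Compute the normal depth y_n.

y_n = 0.863 m

Manning's equation rearranged: A R^(2/3) = nQ / (1·√S) = 0.028 × 0.207 / (√0.00022) = 0.3908.
Try y = 0.602 m: A R^(2/3) = 0.2357 — too small.
Try y = 1.03 m: A R^(2/3) = 0.4425 — too large.
Try y = 0.863 m: A R^(2/3) = 0.3908 — close enough.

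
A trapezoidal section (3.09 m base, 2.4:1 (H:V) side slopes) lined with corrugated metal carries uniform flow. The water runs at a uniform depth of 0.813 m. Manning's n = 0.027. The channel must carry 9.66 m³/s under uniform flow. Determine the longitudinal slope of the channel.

S = 0.00877

With bottom width b = 3.09 m and side slope z = 2.4: A = (b + zy)y = (3.09 + 2.4×0.813)×0.813 = 4.098 m²; P = b + 2y√(1+z²) = 3.09 + 2×0.813×2.6 = 7.318 m.
Hydraulic radius R = A/P = 4.098/7.318 = 0.5601 m.
From Manning's equation, S = [nQ / (1 A R^(2/3))]² = [0.027 × 9.66 / (1 × 4.098 × 0.5601^(2/3))]² = 0.00877.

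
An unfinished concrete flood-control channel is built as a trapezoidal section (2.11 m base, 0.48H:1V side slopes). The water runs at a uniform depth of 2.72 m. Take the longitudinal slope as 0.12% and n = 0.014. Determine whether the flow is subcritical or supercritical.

subcritical

With bottom width b = 2.11 m and side slope z = 0.48: A = (b + zy)y = (2.11 + 0.48×2.72)×2.72 = 9.29 m²; P = b + 2y√(1+z²) = 2.11 + 2×2.72×1.109 = 8.144 m.
Hydraulic radius R = A/P = 9.29/8.144 = 1.141 m.
V = (1/n) R^(2/3) √S = (1/0.014) × 1.141^(2/3) × √0.0012 = 2.701 m/s. Hydraulic depth D_h = A/T = 9.29/4.721 = 1.968 m.
Froude number Fr = V/√(g·D_h) = 2.701/√(9.81×1.968) = 0.615, which is less than 1, so the flow is subcritical.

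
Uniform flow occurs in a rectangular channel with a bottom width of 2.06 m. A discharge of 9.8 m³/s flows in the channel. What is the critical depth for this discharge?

y_c = 1.32 m

For a rectangular channel, critical depth y_c = (q²/g)^(1/3) where q = Q/b = 9.8/2.06 = 4.757 m²/s.
So y_c = (4.757²/9.81)^(1/3) = 1.32 m.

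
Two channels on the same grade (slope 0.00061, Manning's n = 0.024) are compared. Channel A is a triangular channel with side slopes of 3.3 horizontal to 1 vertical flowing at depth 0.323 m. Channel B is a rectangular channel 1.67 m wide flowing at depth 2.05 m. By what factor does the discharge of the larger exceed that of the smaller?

Channel A: For a triangular section with side slope z = 3.3: A = zy² = 3.3×0.323² = 0.3443 m²; P = 2y√(1+z²) = 2×0.323×3.448 = 2.228 m. Hydraulic radius R = A/P = 0.3443/2.228 = 0.1546 m. Q_A = (1/0.024)·0.3443·0.1546^(2/3)·√0.00061 = 0.102 m³/s.
Channel B: Flow area A = b·y = 1.67 × 2.05 = 3.423 m². Wetted perimeter P = b + 2y = 1.67 + 2×2.05 = 5.77 m. Hydraulic radius R = A/P = 3.423/5.77 = 0.5933 m. Q_B = (1/0.024)·3.423·0.5933^(2/3)·√0.00061 = 2.488 m³/s.
The larger discharge is 2.488 m³/s and the smaller is 0.102 m³/s; the ratio is 24.4.

24.4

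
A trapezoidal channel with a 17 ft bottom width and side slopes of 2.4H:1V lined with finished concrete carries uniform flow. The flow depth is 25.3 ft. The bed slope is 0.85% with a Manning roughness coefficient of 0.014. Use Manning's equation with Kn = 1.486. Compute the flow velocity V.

V = 54.8 ft/s

With bottom width b = 17 ft and side slope z = 2.4: A = (b + zy)y = (17 + 2.4×25.3)×25.3 = 1966 ft²; P = b + 2y√(1+z²) = 17 + 2×25.3×2.6 = 148.6 ft.
Hydraulic radius R = A/P = 1966/148.6 = 13.24 ft.
From Manning's equation, V = (1.486/n) R^(2/3) S^(1/2) = (1.486/0.014) × 13.24^(2/3) × 0.0085^(1/2) = 54.8 ft/s.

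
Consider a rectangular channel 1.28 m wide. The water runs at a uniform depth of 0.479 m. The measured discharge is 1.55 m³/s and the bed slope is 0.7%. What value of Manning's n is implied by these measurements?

Flow area A = b·y = 1.28 × 0.479 = 0.6131 m². Wetted perimeter P = b + 2y = 1.28 + 2×0.479 = 2.238 m.
Hydraulic radius R = A/P = 0.6131/2.238 = 0.274 m.
Rearranging Manning's equation: n = (1/Q) A R^(2/3) S^(1/2) = (1/1.55) × 0.6131 × 0.274^(2/3) × √0.007 = 0.014.

n = 0.014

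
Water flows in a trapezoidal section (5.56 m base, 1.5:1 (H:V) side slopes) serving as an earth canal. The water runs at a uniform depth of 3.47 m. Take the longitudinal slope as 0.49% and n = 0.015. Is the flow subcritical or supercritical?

supercritical

With bottom width b = 5.56 m and side slope z = 1.5: A = (b + zy)y = (5.56 + 1.5×3.47)×3.47 = 37.35 m²; P = b + 2y√(1+z²) = 5.56 + 2×3.47×1.803 = 18.07 m.
Hydraulic radius R = A/P = 37.35/18.07 = 2.067 m.
V = (1/n) R^(2/3) √S = (1/0.015) × 2.067^(2/3) × √0.0049 = 7.573 m/s. Hydraulic depth D_h = A/T = 37.35/15.97 = 2.339 m.
Froude number Fr = V/√(g·D_h) = 7.573/√(9.81×2.339) = 1.58, which is greater than 1, so the flow is supercritical.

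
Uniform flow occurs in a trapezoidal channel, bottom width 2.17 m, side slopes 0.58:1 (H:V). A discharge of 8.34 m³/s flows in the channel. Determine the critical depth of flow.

At critical depth, Q² T / (g A³) = 1, i.e. A³/T = Q²/g = 8.34²/9.81 = 7.09.
Trying y = 1.26 m: A³/T = 13.45 — over.
Trying y = 0.777 m: A³/T = 2.749 — short.
Trying y = 1.04 m: A³/T = 7.105 — close enough.

y_c = 1.04 m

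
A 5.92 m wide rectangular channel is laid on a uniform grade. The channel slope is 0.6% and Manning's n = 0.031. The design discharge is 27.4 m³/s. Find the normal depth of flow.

y_n = 1.74 m

Manning's equation rearranged: A R^(2/3) = nQ / (1·√S) = 0.031 × 27.4 / (√0.006) = 10.97.
Trying y = 2.14 m: A R^(2/3) = 14.64 — high.
Trying y = 1.51 m: A R^(2/3) = 8.939 — low.
Trying y = 1.74 m: A R^(2/3) = 10.95 — close enough.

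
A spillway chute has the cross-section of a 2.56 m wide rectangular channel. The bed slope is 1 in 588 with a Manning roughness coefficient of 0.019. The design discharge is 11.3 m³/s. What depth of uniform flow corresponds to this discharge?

Manning's equation rearranged: A R^(2/3) = nQ / (1·√S) = 0.019 × 11.3 / (√0.001701) = 5.206.
Try y = 2.51 m: A R^(2/3) = 5.755 — over.
Try y = 1.92 m: A R^(2/3) = 4.122 — short.
Try y = 2.31 m: A R^(2/3) = 5.196 — close enough.

y_n = 2.31 m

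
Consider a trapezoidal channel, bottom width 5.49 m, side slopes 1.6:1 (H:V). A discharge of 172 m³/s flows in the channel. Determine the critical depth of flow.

At critical depth, Q² T / (g A³) = 1, i.e. A³/T = Q²/g = 172²/9.81 = 3016.
Trying y = 2.42 m: A³/T = 878.7 — short.
Trying y = 3.92 m: A³/T = 5435 — over.
Trying y = 3.37 m: A³/T = 3031 — close enough.

y_c = 3.37 m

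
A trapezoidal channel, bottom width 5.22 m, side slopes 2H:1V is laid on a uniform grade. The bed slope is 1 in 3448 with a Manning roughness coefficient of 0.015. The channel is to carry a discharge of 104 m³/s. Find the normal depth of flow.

Manning's equation rearranged: A R^(2/3) = nQ / (1·√S) = 0.015 × 104 / (√0.00029) = 91.6.
Try y = 4.53 m: A R^(2/3) = 120.4 — high.
Try y = 3.31 m: A R^(2/3) = 61.32 — low.
Try y = 4 m: A R^(2/3) = 91.83 — close enough.

y_n = 4 m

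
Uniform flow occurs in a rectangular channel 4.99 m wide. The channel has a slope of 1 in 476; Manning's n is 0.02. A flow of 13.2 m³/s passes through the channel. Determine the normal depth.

Manning's equation rearranged: A R^(2/3) = nQ / (1·√S) = 0.02 × 13.2 / (√0.002101) = 5.76.
Try y = 1.45 m: A R^(2/3) = 6.83 — too large.
Try y = 1.29 m: A R^(2/3) = 5.778 — matches.

y_n = 1.29 m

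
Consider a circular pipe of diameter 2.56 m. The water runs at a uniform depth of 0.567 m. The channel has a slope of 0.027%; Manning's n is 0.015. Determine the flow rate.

For a circular section of diameter D = 2.56 m at depth y = 0.567 m, the central angle is θ = 2 arccos(1 − 2y/D) = 1.96 rad. Then A = (D²/8)(θ − sin θ) = 0.8477 m² and P = Dθ/2 = 2.509 m.
Hydraulic radius R = A/P = 0.8477/2.509 = 0.3379 m.
Manning's equation: Q = (1/n) A R^(2/3) S^(1/2) = (1/0.015) × 0.8477 × 0.3379^(2/3) × 0.00027^(1/2) = 0.45 m³/s.

Q = 0.45 m³/s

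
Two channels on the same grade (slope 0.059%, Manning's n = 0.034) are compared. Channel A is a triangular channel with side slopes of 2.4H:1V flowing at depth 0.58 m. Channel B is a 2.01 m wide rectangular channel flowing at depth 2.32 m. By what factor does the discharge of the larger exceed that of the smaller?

Channel A: For a triangular section with side slope z = 2.4: A = zy² = 2.4×0.58² = 0.8074 m²; P = 2y√(1+z²) = 2×0.58×2.6 = 3.016 m. Hydraulic radius R = A/P = 0.8074/3.016 = 0.2677 m. Q_A = (1/0.034)·0.8074·0.2677^(2/3)·√0.00059 = 0.2396 m³/s.
Channel B: Flow area A = b·y = 2.01 × 2.32 = 4.663 m². Wetted perimeter P = b + 2y = 2.01 + 2×2.32 = 6.65 m. Hydraulic radius R = A/P = 4.663/6.65 = 0.7012 m. Q_B = (1/0.034)·4.663·0.7012^(2/3)·√0.00059 = 2.629 m³/s.
The larger discharge is 2.629 m³/s and the smaller is 0.2396 m³/s; the ratio is 11.

11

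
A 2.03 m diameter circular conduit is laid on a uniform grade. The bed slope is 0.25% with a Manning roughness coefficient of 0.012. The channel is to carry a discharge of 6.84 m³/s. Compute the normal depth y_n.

y_n = 1.37 m

Manning's equation rearranged: A R^(2/3) = nQ / (1·√S) = 0.012 × 6.84 / (√0.0025) = 1.642.
Try y = 1.17 m: A R^(2/3) = 1.3 — too small.
Try y = 1.37 m: A R^(2/3) = 1.642 — close enough.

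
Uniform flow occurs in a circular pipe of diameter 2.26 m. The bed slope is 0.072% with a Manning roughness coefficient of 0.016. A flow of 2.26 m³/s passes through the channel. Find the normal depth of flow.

Manning's equation rearranged: A R^(2/3) = nQ / (1·√S) = 0.016 × 2.26 / (√0.00072) = 1.348.
At y = 0.796 m: A R^(2/3) = 0.7295 — low.
At y = 1.12 m: A R^(2/3) = 1.35 — matches.

y_n = 1.12 m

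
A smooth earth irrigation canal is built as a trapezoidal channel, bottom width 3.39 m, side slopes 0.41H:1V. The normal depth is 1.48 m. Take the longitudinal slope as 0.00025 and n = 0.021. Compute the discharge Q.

With bottom width b = 3.39 m and side slope z = 0.41: A = (b + zy)y = (3.39 + 0.41×1.48)×1.48 = 5.915 m²; P = b + 2y√(1+z²) = 3.39 + 2×1.48×1.081 = 6.589 m.
Hydraulic radius R = A/P = 5.915/6.589 = 0.8977 m.
Manning's equation: Q = (1/n) A R^(2/3) S^(1/2) = (1/0.021) × 5.915 × 0.8977^(2/3) × 0.00025^(1/2) = 4.14 m³/s.

Q = 4.14 m³/s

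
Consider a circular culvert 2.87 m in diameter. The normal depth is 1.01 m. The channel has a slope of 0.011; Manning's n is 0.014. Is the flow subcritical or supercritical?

For a circular section of diameter D = 2.87 m at depth y = 1.01 m, the central angle is θ = 2 arccos(1 − 2y/D) = 2.54 rad. Then A = (D²/8)(θ − sin θ) = 2.033 m² and P = Dθ/2 = 3.645 m.
Hydraulic radius R = A/P = 2.033/3.645 = 0.5577 m.
V = (1/n) R^(2/3) √S = (1/0.014) × 0.5577^(2/3) × √0.011 = 5.076 m/s. Hydraulic depth D_h = A/T = 2.033/2.741 = 0.7416 m.
Froude number Fr = V/√(g·D_h) = 5.076/√(9.81×0.7416) = 1.88, which is greater than 1, so the flow is supercritical.

supercritical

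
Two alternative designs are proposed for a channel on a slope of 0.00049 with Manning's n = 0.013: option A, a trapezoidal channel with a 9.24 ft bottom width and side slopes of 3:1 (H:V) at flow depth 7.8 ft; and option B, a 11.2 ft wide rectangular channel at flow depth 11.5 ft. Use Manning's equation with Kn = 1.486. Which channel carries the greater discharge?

channel A

Channel A: With bottom width b = 9.24 ft and side slope z = 3: A = (b + zy)y = (9.24 + 3×7.8)×7.8 = 254.6 ft²; P = b + 2y√(1+z²) = 9.24 + 2×7.8×3.162 = 58.57 ft. Hydraulic radius R = A/P = 254.6/58.57 = 4.347 ft. Q_A = (1.486/0.013)·254.6·4.347^(2/3)·√0.00049 = 1716 ft³/s.
Channel B: Flow area A = b·y = 11.2 × 11.5 = 128.8 ft². Wetted perimeter P = b + 2y = 11.2 + 2×11.5 = 34.2 ft. Hydraulic radius R = A/P = 128.8/34.2 = 3.766 ft. Q_B = (1.486/0.013)·128.8·3.766^(2/3)·√0.00049 = 788.9 ft³/s.
Q_A = 1716 ft³/s vs Q_B = 788.9 ft³/s, so channel A carries more.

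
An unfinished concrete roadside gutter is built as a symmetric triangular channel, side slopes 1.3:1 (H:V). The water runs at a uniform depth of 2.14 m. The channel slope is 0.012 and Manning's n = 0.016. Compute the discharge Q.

For a triangular section with side slope z = 1.3: A = zy² = 1.3×2.14² = 5.953 m²; P = 2y√(1+z²) = 2×2.14×1.64 = 7.02 m.
Hydraulic radius R = A/P = 5.953/7.02 = 0.8481 m.
Manning's equation: Q = (1/n) A R^(2/3) S^(1/2) = (1/0.016) × 5.953 × 0.8481^(2/3) × 0.012^(1/2) = 36.5 m³/s.

Q = 36.5 m³/s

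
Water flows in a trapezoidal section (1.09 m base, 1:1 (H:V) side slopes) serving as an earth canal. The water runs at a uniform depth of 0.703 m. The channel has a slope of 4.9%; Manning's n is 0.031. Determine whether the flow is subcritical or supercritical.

supercritical

With bottom width b = 1.09 m and side slope z = 1: A = (b + zy)y = (1.09 + 1×0.703)×0.703 = 1.26 m²; P = b + 2y√(1+z²) = 1.09 + 2×0.703×1.414 = 3.078 m.
Hydraulic radius R = A/P = 1.26/3.078 = 0.4095 m.
V = (1/n) R^(2/3) √S = (1/0.031) × 0.4095^(2/3) × √0.049 = 3.937 m/s. Hydraulic depth D_h = A/T = 1.26/2.496 = 0.505 m.
Froude number Fr = V/√(g·D_h) = 3.937/√(9.81×0.505) = 1.77, which is greater than 1, so the flow is supercritical.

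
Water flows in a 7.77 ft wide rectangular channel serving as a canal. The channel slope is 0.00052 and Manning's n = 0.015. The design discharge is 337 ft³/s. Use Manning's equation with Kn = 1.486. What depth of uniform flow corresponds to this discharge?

Manning's equation rearranged: A R^(2/3) = nQ / (1.486·√S) = 0.015 × 337 / (1.486 × √0.00052) = 149.2.
Try y = 6.89 ft: A R^(2/3) = 98.2 — too small.
Try y = 9.72 ft: A R^(2/3) = 149.2 — close enough.

y_n = 9.72 ft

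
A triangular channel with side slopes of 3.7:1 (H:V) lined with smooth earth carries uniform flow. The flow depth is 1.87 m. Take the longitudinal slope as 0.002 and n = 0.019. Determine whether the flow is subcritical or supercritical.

subcritical

For a triangular section with side slope z = 3.7: A = zy² = 3.7×1.87² = 12.94 m²; P = 2y√(1+z²) = 2×1.87×3.833 = 14.33 m.
Hydraulic radius R = A/P = 12.94/14.33 = 0.9026 m.
V = (1/n) R^(2/3) √S = (1/0.019) × 0.9026^(2/3) × √0.002 = 2.198 m/s. Hydraulic depth D_h = A/T = 12.94/13.84 = 0.935 m.
Froude number Fr = V/√(g·D_h) = 2.198/√(9.81×0.935) = 0.726, which is less than 1, so the flow is subcritical.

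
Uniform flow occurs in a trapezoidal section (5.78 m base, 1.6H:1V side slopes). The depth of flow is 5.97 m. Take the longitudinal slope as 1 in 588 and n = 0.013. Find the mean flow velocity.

V = 6.94 m/s

With bottom width b = 5.78 m and side slope z = 1.6: A = (b + zy)y = (5.78 + 1.6×5.97)×5.97 = 91.53 m²; P = b + 2y√(1+z²) = 5.78 + 2×5.97×1.887 = 28.31 m.
Hydraulic radius R = A/P = 91.53/28.31 = 3.233 m.
From Manning's equation, V = (1/n) R^(2/3) S^(1/2) = (1/0.013) × 3.233^(2/3) × 0.001701^(1/2) = 6.94 m/s.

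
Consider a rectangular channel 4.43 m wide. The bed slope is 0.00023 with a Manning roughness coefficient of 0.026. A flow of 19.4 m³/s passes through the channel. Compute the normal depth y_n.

Manning's equation rearranged: A R^(2/3) = nQ / (1·√S) = 0.026 × 19.4 / (√0.00023) = 33.26.
Try y = 3.96 m: A R^(2/3) = 22.17 — low.
Try y = 5.53 m: A R^(2/3) = 33.25 — matches.

y_n = 5.53 m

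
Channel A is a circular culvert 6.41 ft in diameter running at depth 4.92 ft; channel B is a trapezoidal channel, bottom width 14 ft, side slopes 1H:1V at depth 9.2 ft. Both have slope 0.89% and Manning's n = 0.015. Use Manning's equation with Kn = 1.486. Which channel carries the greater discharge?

Channel A: For a circular section of diameter D = 6.41 ft at depth y = 4.92 ft, the central angle is θ = 2 arccos(1 − 2y/D) = 4.271 rad. Then A = (D²/8)(θ − sin θ) = 26.58 ft² and P = Dθ/2 = 13.69 ft. Hydraulic radius R = A/P = 26.58/13.69 = 1.942 ft. Q_A = (1.486/0.015)·26.58·1.942^(2/3)·√0.0089 = 386.6 ft³/s.
Channel B: With bottom width b = 14 ft and side slope z = 1: A = (b + zy)y = (14 + 1×9.2)×9.2 = 213.4 ft²; P = b + 2y√(1+z²) = 14 + 2×9.2×1.414 = 40.02 ft. Hydraulic radius R = A/P = 213.4/40.02 = 5.333 ft. Q_B = (1.486/0.015)·213.4·5.333^(2/3)·√0.0089 = 6089 ft³/s.
Q_A = 386.6 ft³/s vs Q_B = 6089 ft³/s, so channel B carries more.

channel B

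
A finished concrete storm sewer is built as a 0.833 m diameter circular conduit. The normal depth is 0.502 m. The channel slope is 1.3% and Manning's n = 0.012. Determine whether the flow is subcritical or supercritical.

supercritical

For a circular section of diameter D = 0.833 m at depth y = 0.502 m, the central angle is θ = 2 arccos(1 − 2y/D) = 3.555 rad. Then A = (D²/8)(θ − sin θ) = 0.3432 m² and P = Dθ/2 = 1.481 m.
Hydraulic radius R = A/P = 0.3432/1.481 = 0.2318 m.
V = (1/n) R^(2/3) √S = (1/0.012) × 0.2318^(2/3) × √0.013 = 3.585 m/s. Hydraulic depth D_h = A/T = 0.3432/0.8153 = 0.421 m.
Froude number Fr = V/√(g·D_h) = 3.585/√(9.81×0.421) = 1.76, which is greater than 1, so the flow is supercritical.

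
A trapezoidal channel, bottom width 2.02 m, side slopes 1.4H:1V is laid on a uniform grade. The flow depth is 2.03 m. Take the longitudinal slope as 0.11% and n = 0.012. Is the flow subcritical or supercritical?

subcritical

With bottom width b = 2.02 m and side slope z = 1.4: A = (b + zy)y = (2.02 + 1.4×2.03)×2.03 = 9.87 m²; P = b + 2y√(1+z²) = 2.02 + 2×2.03×1.72 = 9.005 m.
Hydraulic radius R = A/P = 9.87/9.005 = 1.096 m.
V = (1/n) R^(2/3) √S = (1/0.012) × 1.096^(2/3) × √0.0011 = 2.938 m/s. Hydraulic depth D_h = A/T = 9.87/7.704 = 1.281 m.
Froude number Fr = V/√(g·D_h) = 2.938/√(9.81×1.281) = 0.829, which is less than 1, so the flow is subcritical.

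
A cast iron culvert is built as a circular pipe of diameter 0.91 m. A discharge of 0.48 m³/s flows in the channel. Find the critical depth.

At critical depth, Q² T / (g A³) = 1, i.e. A³/T = Q²/g = 0.48²/9.81 = 0.02349.
Trying y = 0.494 m: A³/T = 0.05173 — high.
Trying y = 0.402 m: A³/T = 0.02353 — close enough.

y_c = 0.402 m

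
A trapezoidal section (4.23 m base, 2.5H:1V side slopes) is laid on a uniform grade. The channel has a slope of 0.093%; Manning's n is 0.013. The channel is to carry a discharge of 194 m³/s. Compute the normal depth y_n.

y_n = 3.74 m

Manning's equation rearranged: A R^(2/3) = nQ / (1·√S) = 0.013 × 194 / (√0.00093) = 82.7.
Trying y = 4.69 m: A R^(2/3) = 139.2 — high.
Trying y = 3.74 m: A R^(2/3) = 82.87 — matches.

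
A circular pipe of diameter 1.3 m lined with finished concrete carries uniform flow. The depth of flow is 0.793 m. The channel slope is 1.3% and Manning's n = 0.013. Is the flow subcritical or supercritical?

supercritical

For a circular section of diameter D = 1.3 m at depth y = 0.793 m, the central angle is θ = 2 arccos(1 − 2y/D) = 3.585 rad. Then A = (D²/8)(θ − sin θ) = 0.8481 m² and P = Dθ/2 = 2.33 m.
Hydraulic radius R = A/P = 0.8481/2.33 = 0.3639 m.
V = (1/n) R^(2/3) √S = (1/0.013) × 0.3639^(2/3) × √0.013 = 4.471 m/s. Hydraulic depth D_h = A/T = 0.8481/1.268 = 0.6687 m.
Froude number Fr = V/√(g·D_h) = 4.471/√(9.81×0.6687) = 1.75, which is greater than 1, so the flow is supercritical.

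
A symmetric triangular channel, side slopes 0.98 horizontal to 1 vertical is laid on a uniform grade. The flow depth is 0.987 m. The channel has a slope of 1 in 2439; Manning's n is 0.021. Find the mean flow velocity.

For a triangular section with side slope z = 0.98: A = zy² = 0.98×0.987² = 0.9547 m²; P = 2y√(1+z²) = 2×0.987×1.4 = 2.764 m.
Hydraulic radius R = A/P = 0.9547/2.764 = 0.3454 m.
From Manning's equation, V = (1/n) R^(2/3) S^(1/2) = (1/0.021) × 0.3454^(2/3) × 0.00041^(1/2) = 0.475 m/s.

V = 0.475 m/s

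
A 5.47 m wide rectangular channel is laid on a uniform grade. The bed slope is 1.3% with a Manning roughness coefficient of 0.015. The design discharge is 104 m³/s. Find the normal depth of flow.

y_n = 2.19 m

Manning's equation rearranged: A R^(2/3) = nQ / (1·√S) = 0.015 × 104 / (√0.013) = 13.68.
Trying y = 1.97 m: A R^(2/3) = 11.79 — too small.
Trying y = 2.49 m: A R^(2/3) = 16.25 — too large.
Trying y = 2.19 m: A R^(2/3) = 13.65 — matches.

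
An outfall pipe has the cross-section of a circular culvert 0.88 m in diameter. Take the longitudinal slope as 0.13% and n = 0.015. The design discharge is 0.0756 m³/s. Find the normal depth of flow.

y_n = 0.224 m

Manning's equation rearranged: A R^(2/3) = nQ / (1·√S) = 0.015 × 0.0756 / (√0.0013) = 0.03145.
At y = 0.196 m: A R^(2/3) = 0.02411 — too small.
At y = 0.275 m: A R^(2/3) = 0.04696 — too large.
At y = 0.224 m: A R^(2/3) = 0.03147 — close enough.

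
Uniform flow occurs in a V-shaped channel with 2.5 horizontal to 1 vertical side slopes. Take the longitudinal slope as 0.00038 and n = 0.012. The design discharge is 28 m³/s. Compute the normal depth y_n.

y_n = 2.5 m

Manning's equation rearranged: A R^(2/3) = nQ / (1·√S) = 0.012 × 28 / (√0.00038) = 17.24.
At y = 2.82 m: A R^(2/3) = 23.79 — over.
At y = 1.94 m: A R^(2/3) = 8.775 — short.
At y = 2.5 m: A R^(2/3) = 17.26 — matches.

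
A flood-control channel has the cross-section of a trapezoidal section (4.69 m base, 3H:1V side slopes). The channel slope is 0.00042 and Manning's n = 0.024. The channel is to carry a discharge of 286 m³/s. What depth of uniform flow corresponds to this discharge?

Manning's equation rearranged: A R^(2/3) = nQ / (1·√S) = 0.024 × 286 / (√0.00042) = 334.9.
At y = 7.04 m: A R^(2/3) = 434 — over.
At y = 5.18 m: A R^(2/3) = 208.1 — short.
At y = 6.32 m: A R^(2/3) = 334.4 — ≈ 334.9.

y_n = 6.32 m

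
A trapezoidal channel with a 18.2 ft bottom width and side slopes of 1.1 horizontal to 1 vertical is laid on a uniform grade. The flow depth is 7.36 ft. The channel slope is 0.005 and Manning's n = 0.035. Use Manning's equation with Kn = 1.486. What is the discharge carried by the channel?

Q = 1660 ft³/s

With bottom width b = 18.2 ft and side slope z = 1.1: A = (b + zy)y = (18.2 + 1.1×7.36)×7.36 = 193.5 ft²; P = b + 2y√(1+z²) = 18.2 + 2×7.36×1.487 = 40.08 ft.
Hydraulic radius R = A/P = 193.5/40.08 = 4.828 ft.
Manning's equation: Q = (1.486/n) A R^(2/3) S^(1/2) = (1.486/0.035) × 193.5 × 4.828^(2/3) × 0.005^(1/2) = 1660 ft³/s.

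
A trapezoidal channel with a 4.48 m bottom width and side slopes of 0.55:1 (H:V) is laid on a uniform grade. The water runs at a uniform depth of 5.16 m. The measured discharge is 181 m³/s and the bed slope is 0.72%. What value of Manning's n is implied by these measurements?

With bottom width b = 4.48 m and side slope z = 0.55: A = (b + zy)y = (4.48 + 0.55×5.16)×5.16 = 37.76 m²; P = b + 2y√(1+z²) = 4.48 + 2×5.16×1.141 = 16.26 m.
Hydraulic radius R = A/P = 37.76/16.26 = 2.323 m.
Rearranging Manning's equation: n = (1/Q) A R^(2/3) S^(1/2) = (1/181) × 37.76 × 2.323^(2/3) × √0.0072 = 0.031.

n = 0.031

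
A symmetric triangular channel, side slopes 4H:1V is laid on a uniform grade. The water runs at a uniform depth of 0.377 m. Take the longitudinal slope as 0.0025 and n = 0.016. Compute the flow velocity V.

V = 1.01 m/s

For a triangular section with side slope z = 4: A = zy² = 4×0.377² = 0.5685 m²; P = 2y√(1+z²) = 2×0.377×4.123 = 3.109 m.
Hydraulic radius R = A/P = 0.5685/3.109 = 0.1829 m.
From Manning's equation, V = (1/n) R^(2/3) S^(1/2) = (1/0.016) × 0.1829^(2/3) × 0.0025^(1/2) = 1.01 m/s.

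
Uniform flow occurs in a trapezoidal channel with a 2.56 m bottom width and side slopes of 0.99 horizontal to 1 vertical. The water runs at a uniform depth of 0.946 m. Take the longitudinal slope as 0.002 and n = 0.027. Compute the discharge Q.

Q = 4.04 m³/s

With bottom width b = 2.56 m and side slope z = 0.99: A = (b + zy)y = (2.56 + 0.99×0.946)×0.946 = 3.308 m²; P = b + 2y√(1+z²) = 2.56 + 2×0.946×1.407 = 5.222 m.
Hydraulic radius R = A/P = 3.308/5.222 = 0.6334 m.
Manning's equation: Q = (1/n) A R^(2/3) S^(1/2) = (1/0.027) × 3.308 × 0.6334^(2/3) × 0.002^(1/2) = 4.04 m³/s.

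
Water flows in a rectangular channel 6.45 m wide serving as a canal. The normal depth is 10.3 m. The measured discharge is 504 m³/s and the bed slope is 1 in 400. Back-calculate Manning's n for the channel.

Flow area A = b·y = 6.45 × 10.3 = 66.44 m². Wetted perimeter P = b + 2y = 6.45 + 2×10.3 = 27.05 m.
Hydraulic radius R = A/P = 66.44/27.05 = 2.456 m.
Rearranging Manning's equation: n = (1/Q) A R^(2/3) S^(1/2) = (1/504) × 66.44 × 2.456^(2/3) × √0.0025 = 0.012.

n = 0.012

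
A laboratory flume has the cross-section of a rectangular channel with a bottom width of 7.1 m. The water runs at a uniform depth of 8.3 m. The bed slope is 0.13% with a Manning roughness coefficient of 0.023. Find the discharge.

Q = 170 m³/s

Flow area A = b·y = 7.1 × 8.3 = 58.93 m². Wetted perimeter P = b + 2y = 7.1 + 2×8.3 = 23.7 m.
Hydraulic radius R = A/P = 58.93/23.7 = 2.486 m.
Manning's equation: Q = (1/n) A R^(2/3) S^(1/2) = (1/0.023) × 58.93 × 2.486^(2/3) × 0.0013^(1/2) = 170 m³/s.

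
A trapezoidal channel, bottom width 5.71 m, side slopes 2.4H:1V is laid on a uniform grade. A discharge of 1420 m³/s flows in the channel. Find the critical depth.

At critical depth, Q² T / (g A³) = 1, i.e. A³/T = Q²/g = 1420²/9.81 = 205500.
Try y = 5.61 m: A³/T = 38130 — too small.
Try y = 8.25 m: A³/T = 205700 — matches.

y_c = 8.25 m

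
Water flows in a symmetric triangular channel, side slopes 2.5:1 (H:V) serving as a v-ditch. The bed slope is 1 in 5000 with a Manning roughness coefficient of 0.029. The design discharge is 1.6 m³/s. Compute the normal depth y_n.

Manning's equation rearranged: A R^(2/3) = nQ / (1·√S) = 0.029 × 1.6 / (√0.0002) = 3.281.
At y = 1.63 m: A R^(2/3) = 5.516 — over.
At y = 1.34 m: A R^(2/3) = 3.271 — matches.

y_n = 1.34 m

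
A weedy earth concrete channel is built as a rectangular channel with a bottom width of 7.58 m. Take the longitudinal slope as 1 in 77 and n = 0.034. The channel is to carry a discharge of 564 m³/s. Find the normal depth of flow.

y_n = 11.1 m

Manning's equation rearranged: A R^(2/3) = nQ / (1·√S) = 0.034 × 564 / (√0.01299) = 168.3.
At y = 9.75 m: A R^(2/3) = 144.3 — low.
At y = 11.1 m: A R^(2/3) = 168.2 — matches.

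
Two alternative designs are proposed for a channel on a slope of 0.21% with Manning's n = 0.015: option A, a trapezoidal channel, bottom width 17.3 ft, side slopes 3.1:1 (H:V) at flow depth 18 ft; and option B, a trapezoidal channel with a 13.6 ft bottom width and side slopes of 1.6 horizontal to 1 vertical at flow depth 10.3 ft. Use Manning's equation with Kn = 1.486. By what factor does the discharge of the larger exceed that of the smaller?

5.94

Channel A: With bottom width b = 17.3 ft and side slope z = 3.1: A = (b + zy)y = (17.3 + 3.1×18)×18 = 1316 ft²; P = b + 2y√(1+z²) = 17.3 + 2×18×3.257 = 134.6 ft. Hydraulic radius R = A/P = 1316/134.6 = 9.778 ft. Q_A = (1.486/0.015)·1316·9.778^(2/3)·√0.0021 = 27320 ft³/s.
Channel B: With bottom width b = 13.6 ft and side slope z = 1.6: A = (b + zy)y = (13.6 + 1.6×10.3)×10.3 = 309.8 ft²; P = b + 2y√(1+z²) = 13.6 + 2×10.3×1.887 = 52.47 ft. Hydraulic radius R = A/P = 309.8/52.47 = 5.905 ft. Q_B = (1.486/0.015)·309.8·5.905^(2/3)·√0.0021 = 4595 ft³/s.
The larger discharge is 27320 ft³/s and the smaller is 4595 ft³/s; the ratio is 5.94.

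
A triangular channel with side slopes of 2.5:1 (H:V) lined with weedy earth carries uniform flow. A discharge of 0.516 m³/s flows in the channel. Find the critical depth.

y_c = 0.387 m

At critical depth, Q² T / (g A³) = 1, i.e. A³/T = Q²/g = 0.516²/9.81 = 0.02714.
At y = 0.475 m: A³/T = 0.07556 — too large.
At y = 0.263 m: A³/T = 0.003932 — too small.
At y = 0.387 m: A³/T = 0.02713 — ≈ 0.02714.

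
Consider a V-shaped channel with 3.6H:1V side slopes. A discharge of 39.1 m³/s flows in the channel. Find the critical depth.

y_c = 1.89 m

At critical depth, Q² T / (g A³) = 1, i.e. A³/T = Q²/g = 39.1²/9.81 = 155.8.
At y = 1.63 m: A³/T = 74.56 — low.
At y = 1.89 m: A³/T = 156.3 — close enough.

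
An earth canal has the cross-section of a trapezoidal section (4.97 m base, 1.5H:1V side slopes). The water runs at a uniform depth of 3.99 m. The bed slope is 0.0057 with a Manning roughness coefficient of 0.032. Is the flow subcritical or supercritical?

With bottom width b = 4.97 m and side slope z = 1.5: A = (b + zy)y = (4.97 + 1.5×3.99)×3.99 = 43.71 m²; P = b + 2y√(1+z²) = 4.97 + 2×3.99×1.803 = 19.36 m.
Hydraulic radius R = A/P = 43.71/19.36 = 2.258 m.
V = (1/n) R^(2/3) √S = (1/0.032) × 2.258^(2/3) × √0.0057 = 4.061 m/s. Hydraulic depth D_h = A/T = 43.71/16.94 = 2.58 m.
Froude number Fr = V/√(g·D_h) = 4.061/√(9.81×2.58) = 0.807, which is less than 1, so the flow is subcritical.

subcritical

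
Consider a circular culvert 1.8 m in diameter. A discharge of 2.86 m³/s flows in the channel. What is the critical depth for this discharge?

y_c = 0.828 m

At critical depth, Q² T / (g A³) = 1, i.e. A³/T = Q²/g = 2.86²/9.81 = 0.8338.
At y = 1.05 m: A³/T = 2.062 — too large.
At y = 0.828 m: A³/T = 0.832 — ≈ 0.8338.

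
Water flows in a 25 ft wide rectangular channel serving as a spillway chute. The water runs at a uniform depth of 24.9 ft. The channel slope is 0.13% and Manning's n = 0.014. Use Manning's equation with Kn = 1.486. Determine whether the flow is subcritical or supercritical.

Flow area A = b·y = 25 × 24.9 = 622.5 ft². Wetted perimeter P = b + 2y = 25 + 2×24.9 = 74.8 ft.
Hydraulic radius R = A/P = 622.5/74.8 = 8.322 ft.
V = (1.486/n) R^(2/3) √S = (1.486/0.014) × 8.322^(2/3) × √0.0013 = 15.72 ft/s. Hydraulic depth D_h = A/T = 622.5/25 = 24.9 ft.
Froude number Fr = V/√(g·D_h) = 15.72/√(32.2×24.9) = 0.555, which is less than 1, so the flow is subcritical.

subcritical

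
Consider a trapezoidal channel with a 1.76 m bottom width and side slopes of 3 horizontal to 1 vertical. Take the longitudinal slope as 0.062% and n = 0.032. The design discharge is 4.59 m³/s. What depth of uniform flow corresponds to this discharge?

Manning's equation rearranged: A R^(2/3) = nQ / (1·√S) = 0.032 × 4.59 / (√0.00062) = 5.899.
Try y = 1.59 m: A R^(2/3) = 9.525 — too large.
Try y = 1.16 m: A R^(2/3) = 4.646 — too small.
Try y = 1.29 m: A R^(2/3) = 5.9 — matches.

y_n = 1.29 m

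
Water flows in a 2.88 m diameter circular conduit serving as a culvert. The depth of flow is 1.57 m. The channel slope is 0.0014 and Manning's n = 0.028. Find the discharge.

For a circular section of diameter D = 2.88 m at depth y = 1.57 m, the central angle is θ = 2 arccos(1 − 2y/D) = 3.322 rad. Then A = (D²/8)(θ − sin θ) = 3.631 m² and P = Dθ/2 = 4.784 m.
Hydraulic radius R = A/P = 3.631/4.784 = 0.759 m.
Manning's equation: Q = (1/n) A R^(2/3) S^(1/2) = (1/0.028) × 3.631 × 0.759^(2/3) × 0.0014^(1/2) = 4.04 m³/s.

Q = 4.04 m³/s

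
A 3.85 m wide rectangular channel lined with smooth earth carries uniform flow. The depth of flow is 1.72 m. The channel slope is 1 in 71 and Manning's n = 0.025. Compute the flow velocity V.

Flow area A = b·y = 3.85 × 1.72 = 6.622 m². Wetted perimeter P = b + 2y = 3.85 + 2×1.72 = 7.29 m.
Hydraulic radius R = A/P = 6.622/7.29 = 0.9084 m.
From Manning's equation, V = (1/n) R^(2/3) S^(1/2) = (1/0.025) × 0.9084^(2/3) × 0.01408^(1/2) = 4.45 m/s.

V = 4.45 m/s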